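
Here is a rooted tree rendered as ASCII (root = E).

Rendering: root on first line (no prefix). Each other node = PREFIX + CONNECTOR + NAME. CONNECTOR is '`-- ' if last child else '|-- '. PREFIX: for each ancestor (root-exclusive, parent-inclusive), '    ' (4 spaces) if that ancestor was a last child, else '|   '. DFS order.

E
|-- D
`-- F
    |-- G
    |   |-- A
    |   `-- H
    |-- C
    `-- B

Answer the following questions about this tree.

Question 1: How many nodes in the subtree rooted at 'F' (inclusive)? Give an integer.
Answer: 6

Derivation:
Subtree rooted at F contains: A, B, C, F, G, H
Count = 6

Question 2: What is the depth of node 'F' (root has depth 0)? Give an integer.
Path from root to F: E -> F
Depth = number of edges = 1

Answer: 1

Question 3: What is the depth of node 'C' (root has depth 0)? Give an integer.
Path from root to C: E -> F -> C
Depth = number of edges = 2

Answer: 2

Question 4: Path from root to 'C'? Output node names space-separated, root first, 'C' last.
Walk down from root: E -> F -> C

Answer: E F C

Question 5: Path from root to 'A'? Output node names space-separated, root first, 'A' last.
Answer: E F G A

Derivation:
Walk down from root: E -> F -> G -> A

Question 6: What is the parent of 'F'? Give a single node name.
Scan adjacency: F appears as child of E

Answer: E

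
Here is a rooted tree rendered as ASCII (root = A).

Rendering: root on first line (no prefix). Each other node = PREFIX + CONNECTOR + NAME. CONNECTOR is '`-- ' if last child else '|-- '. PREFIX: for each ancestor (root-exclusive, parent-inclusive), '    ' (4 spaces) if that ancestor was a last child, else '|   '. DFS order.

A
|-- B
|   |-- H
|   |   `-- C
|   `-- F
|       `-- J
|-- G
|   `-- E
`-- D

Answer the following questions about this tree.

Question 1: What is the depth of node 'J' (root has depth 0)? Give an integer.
Answer: 3

Derivation:
Path from root to J: A -> B -> F -> J
Depth = number of edges = 3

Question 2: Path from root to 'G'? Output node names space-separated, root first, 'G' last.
Answer: A G

Derivation:
Walk down from root: A -> G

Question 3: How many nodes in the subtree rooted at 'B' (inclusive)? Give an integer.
Subtree rooted at B contains: B, C, F, H, J
Count = 5

Answer: 5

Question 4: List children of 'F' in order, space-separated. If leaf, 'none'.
Answer: J

Derivation:
Node F's children (from adjacency): J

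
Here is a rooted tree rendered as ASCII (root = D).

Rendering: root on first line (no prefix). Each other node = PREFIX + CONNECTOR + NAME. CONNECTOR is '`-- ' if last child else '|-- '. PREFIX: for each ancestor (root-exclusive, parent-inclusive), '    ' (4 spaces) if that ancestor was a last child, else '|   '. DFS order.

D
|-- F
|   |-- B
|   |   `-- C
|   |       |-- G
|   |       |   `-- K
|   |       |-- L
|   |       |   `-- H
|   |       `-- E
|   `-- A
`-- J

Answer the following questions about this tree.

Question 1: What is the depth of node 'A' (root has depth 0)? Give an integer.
Answer: 2

Derivation:
Path from root to A: D -> F -> A
Depth = number of edges = 2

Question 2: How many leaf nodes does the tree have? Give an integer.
Answer: 5

Derivation:
Leaves (nodes with no children): A, E, H, J, K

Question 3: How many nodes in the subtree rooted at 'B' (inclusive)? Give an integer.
Answer: 7

Derivation:
Subtree rooted at B contains: B, C, E, G, H, K, L
Count = 7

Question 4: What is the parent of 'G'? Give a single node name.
Scan adjacency: G appears as child of C

Answer: C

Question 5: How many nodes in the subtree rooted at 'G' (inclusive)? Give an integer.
Answer: 2

Derivation:
Subtree rooted at G contains: G, K
Count = 2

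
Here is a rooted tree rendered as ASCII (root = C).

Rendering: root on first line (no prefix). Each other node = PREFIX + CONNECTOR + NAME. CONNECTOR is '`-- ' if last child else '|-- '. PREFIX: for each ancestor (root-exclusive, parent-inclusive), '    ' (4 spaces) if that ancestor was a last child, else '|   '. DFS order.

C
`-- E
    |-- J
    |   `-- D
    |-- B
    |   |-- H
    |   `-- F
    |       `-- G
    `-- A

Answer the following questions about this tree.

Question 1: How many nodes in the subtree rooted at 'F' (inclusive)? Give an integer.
Answer: 2

Derivation:
Subtree rooted at F contains: F, G
Count = 2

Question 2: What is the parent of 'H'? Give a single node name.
Scan adjacency: H appears as child of B

Answer: B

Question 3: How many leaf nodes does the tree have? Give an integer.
Answer: 4

Derivation:
Leaves (nodes with no children): A, D, G, H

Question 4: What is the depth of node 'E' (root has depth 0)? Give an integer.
Answer: 1

Derivation:
Path from root to E: C -> E
Depth = number of edges = 1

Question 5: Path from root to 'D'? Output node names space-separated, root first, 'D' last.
Answer: C E J D

Derivation:
Walk down from root: C -> E -> J -> D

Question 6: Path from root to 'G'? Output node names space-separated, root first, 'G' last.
Walk down from root: C -> E -> B -> F -> G

Answer: C E B F G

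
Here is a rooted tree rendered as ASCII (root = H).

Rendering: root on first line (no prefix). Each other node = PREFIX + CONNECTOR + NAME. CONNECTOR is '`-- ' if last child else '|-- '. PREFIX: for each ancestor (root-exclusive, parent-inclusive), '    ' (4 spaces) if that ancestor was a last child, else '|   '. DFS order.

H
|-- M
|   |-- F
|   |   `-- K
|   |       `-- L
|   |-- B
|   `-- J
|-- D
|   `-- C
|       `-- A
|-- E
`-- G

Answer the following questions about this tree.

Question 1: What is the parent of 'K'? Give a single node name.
Scan adjacency: K appears as child of F

Answer: F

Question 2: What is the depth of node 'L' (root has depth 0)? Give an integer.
Path from root to L: H -> M -> F -> K -> L
Depth = number of edges = 4

Answer: 4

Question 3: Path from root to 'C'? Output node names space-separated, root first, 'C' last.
Answer: H D C

Derivation:
Walk down from root: H -> D -> C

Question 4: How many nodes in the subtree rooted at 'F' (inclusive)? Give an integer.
Subtree rooted at F contains: F, K, L
Count = 3

Answer: 3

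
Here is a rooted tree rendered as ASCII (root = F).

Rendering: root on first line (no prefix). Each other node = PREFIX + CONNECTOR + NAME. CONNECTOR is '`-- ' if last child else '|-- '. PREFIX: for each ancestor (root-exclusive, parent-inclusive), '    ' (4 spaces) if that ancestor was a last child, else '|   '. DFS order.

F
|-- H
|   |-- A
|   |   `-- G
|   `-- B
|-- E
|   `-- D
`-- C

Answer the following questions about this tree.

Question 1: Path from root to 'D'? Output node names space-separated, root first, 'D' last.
Answer: F E D

Derivation:
Walk down from root: F -> E -> D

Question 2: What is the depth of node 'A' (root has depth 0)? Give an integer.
Answer: 2

Derivation:
Path from root to A: F -> H -> A
Depth = number of edges = 2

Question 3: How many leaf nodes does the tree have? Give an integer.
Leaves (nodes with no children): B, C, D, G

Answer: 4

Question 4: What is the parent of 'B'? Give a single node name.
Answer: H

Derivation:
Scan adjacency: B appears as child of H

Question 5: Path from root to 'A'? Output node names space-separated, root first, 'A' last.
Answer: F H A

Derivation:
Walk down from root: F -> H -> A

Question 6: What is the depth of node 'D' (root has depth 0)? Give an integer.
Answer: 2

Derivation:
Path from root to D: F -> E -> D
Depth = number of edges = 2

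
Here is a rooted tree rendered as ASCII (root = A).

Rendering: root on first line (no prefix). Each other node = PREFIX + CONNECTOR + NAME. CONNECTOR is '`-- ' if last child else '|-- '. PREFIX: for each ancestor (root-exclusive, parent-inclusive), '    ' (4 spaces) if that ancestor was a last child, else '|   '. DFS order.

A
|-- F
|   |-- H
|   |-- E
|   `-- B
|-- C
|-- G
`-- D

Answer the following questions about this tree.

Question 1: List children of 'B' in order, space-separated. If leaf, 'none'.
Answer: none

Derivation:
Node B's children (from adjacency): (leaf)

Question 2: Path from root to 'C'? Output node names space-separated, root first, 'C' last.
Answer: A C

Derivation:
Walk down from root: A -> C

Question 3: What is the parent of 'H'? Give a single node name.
Answer: F

Derivation:
Scan adjacency: H appears as child of F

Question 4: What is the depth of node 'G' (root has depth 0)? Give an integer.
Answer: 1

Derivation:
Path from root to G: A -> G
Depth = number of edges = 1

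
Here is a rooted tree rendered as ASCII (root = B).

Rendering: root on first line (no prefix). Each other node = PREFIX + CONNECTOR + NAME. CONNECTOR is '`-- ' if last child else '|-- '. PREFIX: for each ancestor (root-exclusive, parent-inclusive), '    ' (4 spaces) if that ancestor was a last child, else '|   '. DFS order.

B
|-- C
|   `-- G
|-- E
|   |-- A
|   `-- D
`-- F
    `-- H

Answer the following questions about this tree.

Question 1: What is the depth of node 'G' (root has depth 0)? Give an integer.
Path from root to G: B -> C -> G
Depth = number of edges = 2

Answer: 2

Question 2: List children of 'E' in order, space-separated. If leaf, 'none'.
Answer: A D

Derivation:
Node E's children (from adjacency): A, D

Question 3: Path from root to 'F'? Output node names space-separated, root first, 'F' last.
Answer: B F

Derivation:
Walk down from root: B -> F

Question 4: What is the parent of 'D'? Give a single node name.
Answer: E

Derivation:
Scan adjacency: D appears as child of E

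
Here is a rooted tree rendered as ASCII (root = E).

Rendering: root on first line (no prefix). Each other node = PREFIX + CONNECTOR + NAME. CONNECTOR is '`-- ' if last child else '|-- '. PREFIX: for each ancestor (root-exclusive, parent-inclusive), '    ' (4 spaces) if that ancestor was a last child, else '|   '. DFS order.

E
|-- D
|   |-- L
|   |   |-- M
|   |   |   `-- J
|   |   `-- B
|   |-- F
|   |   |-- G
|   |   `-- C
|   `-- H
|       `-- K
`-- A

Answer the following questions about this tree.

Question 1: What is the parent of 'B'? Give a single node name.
Scan adjacency: B appears as child of L

Answer: L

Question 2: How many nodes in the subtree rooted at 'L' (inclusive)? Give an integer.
Answer: 4

Derivation:
Subtree rooted at L contains: B, J, L, M
Count = 4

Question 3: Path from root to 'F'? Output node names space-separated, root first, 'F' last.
Walk down from root: E -> D -> F

Answer: E D F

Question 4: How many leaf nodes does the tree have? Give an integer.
Leaves (nodes with no children): A, B, C, G, J, K

Answer: 6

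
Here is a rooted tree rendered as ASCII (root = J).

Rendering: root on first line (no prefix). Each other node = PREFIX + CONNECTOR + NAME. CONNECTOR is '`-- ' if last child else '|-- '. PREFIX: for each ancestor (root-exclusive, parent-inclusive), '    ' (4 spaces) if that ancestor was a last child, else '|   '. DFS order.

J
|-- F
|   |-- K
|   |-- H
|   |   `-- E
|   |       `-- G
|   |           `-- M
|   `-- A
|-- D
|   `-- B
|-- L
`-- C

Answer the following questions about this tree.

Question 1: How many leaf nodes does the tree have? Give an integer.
Leaves (nodes with no children): A, B, C, K, L, M

Answer: 6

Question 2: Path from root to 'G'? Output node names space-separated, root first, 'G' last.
Walk down from root: J -> F -> H -> E -> G

Answer: J F H E G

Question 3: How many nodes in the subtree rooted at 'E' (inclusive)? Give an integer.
Subtree rooted at E contains: E, G, M
Count = 3

Answer: 3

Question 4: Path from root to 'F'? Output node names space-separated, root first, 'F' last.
Walk down from root: J -> F

Answer: J F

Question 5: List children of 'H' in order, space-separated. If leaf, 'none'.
Node H's children (from adjacency): E

Answer: E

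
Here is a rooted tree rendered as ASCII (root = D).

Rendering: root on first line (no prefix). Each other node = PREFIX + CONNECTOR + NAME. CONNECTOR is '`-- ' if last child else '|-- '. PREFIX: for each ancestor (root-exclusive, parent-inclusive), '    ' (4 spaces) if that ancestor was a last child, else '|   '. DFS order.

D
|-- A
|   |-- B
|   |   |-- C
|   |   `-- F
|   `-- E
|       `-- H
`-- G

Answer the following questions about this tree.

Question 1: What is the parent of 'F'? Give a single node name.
Scan adjacency: F appears as child of B

Answer: B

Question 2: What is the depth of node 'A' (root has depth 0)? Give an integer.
Path from root to A: D -> A
Depth = number of edges = 1

Answer: 1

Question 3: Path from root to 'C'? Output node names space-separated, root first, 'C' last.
Walk down from root: D -> A -> B -> C

Answer: D A B C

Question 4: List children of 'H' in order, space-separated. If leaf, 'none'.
Answer: none

Derivation:
Node H's children (from adjacency): (leaf)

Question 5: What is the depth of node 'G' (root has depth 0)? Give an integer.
Path from root to G: D -> G
Depth = number of edges = 1

Answer: 1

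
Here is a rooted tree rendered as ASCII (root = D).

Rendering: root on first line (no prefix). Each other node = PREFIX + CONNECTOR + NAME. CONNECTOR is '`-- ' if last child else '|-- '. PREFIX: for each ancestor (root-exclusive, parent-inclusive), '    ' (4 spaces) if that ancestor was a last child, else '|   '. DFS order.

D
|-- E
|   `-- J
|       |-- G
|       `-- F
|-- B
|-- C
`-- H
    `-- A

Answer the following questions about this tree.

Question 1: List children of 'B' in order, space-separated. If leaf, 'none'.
Node B's children (from adjacency): (leaf)

Answer: none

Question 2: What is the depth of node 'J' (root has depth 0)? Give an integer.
Answer: 2

Derivation:
Path from root to J: D -> E -> J
Depth = number of edges = 2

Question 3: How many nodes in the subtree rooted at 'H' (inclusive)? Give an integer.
Subtree rooted at H contains: A, H
Count = 2

Answer: 2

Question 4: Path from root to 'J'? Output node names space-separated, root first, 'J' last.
Walk down from root: D -> E -> J

Answer: D E J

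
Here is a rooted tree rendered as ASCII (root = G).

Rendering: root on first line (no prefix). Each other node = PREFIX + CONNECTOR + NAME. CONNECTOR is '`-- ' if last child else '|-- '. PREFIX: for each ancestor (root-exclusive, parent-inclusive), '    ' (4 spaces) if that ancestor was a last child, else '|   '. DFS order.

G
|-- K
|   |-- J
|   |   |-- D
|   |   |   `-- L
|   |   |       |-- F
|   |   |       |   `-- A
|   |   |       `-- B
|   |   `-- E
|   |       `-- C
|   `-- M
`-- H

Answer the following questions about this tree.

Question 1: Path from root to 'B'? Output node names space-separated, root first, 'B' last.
Walk down from root: G -> K -> J -> D -> L -> B

Answer: G K J D L B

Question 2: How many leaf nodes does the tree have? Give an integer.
Answer: 5

Derivation:
Leaves (nodes with no children): A, B, C, H, M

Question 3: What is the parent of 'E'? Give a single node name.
Answer: J

Derivation:
Scan adjacency: E appears as child of J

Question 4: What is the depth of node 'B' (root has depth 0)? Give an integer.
Answer: 5

Derivation:
Path from root to B: G -> K -> J -> D -> L -> B
Depth = number of edges = 5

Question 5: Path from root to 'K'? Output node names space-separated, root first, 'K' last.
Walk down from root: G -> K

Answer: G K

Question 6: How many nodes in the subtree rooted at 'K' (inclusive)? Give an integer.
Answer: 10

Derivation:
Subtree rooted at K contains: A, B, C, D, E, F, J, K, L, M
Count = 10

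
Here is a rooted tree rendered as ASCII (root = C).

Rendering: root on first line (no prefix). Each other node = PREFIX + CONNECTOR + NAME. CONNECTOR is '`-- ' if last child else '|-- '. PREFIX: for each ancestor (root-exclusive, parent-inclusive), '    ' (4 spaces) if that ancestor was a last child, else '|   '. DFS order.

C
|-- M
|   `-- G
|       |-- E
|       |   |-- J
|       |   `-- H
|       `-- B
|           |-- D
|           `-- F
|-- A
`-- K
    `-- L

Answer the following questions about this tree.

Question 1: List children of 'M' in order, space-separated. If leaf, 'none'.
Answer: G

Derivation:
Node M's children (from adjacency): G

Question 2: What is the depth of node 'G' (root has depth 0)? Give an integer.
Path from root to G: C -> M -> G
Depth = number of edges = 2

Answer: 2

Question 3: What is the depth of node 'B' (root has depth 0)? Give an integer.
Path from root to B: C -> M -> G -> B
Depth = number of edges = 3

Answer: 3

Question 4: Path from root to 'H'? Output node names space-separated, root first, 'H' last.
Walk down from root: C -> M -> G -> E -> H

Answer: C M G E H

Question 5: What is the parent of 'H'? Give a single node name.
Scan adjacency: H appears as child of E

Answer: E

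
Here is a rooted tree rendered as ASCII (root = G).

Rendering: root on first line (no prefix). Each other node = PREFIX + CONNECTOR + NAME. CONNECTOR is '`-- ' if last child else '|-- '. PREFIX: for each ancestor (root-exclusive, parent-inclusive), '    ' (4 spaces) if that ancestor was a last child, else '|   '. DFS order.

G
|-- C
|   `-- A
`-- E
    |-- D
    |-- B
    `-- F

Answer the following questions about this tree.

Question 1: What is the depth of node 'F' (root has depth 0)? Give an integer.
Path from root to F: G -> E -> F
Depth = number of edges = 2

Answer: 2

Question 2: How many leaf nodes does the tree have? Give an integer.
Answer: 4

Derivation:
Leaves (nodes with no children): A, B, D, F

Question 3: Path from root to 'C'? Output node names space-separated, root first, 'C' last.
Answer: G C

Derivation:
Walk down from root: G -> C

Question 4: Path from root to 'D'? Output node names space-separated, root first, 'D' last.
Answer: G E D

Derivation:
Walk down from root: G -> E -> D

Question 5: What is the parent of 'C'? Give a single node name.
Answer: G

Derivation:
Scan adjacency: C appears as child of G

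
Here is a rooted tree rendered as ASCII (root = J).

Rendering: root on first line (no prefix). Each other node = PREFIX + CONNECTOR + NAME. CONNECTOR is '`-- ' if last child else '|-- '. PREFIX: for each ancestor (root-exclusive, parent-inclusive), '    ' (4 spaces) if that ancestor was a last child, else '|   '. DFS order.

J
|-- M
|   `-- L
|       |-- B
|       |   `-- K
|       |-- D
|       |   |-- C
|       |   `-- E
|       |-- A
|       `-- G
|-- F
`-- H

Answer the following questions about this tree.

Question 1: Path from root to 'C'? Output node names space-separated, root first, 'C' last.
Walk down from root: J -> M -> L -> D -> C

Answer: J M L D C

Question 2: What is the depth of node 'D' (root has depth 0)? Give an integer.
Path from root to D: J -> M -> L -> D
Depth = number of edges = 3

Answer: 3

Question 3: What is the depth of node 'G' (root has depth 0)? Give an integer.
Path from root to G: J -> M -> L -> G
Depth = number of edges = 3

Answer: 3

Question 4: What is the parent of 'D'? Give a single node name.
Scan adjacency: D appears as child of L

Answer: L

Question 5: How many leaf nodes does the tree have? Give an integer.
Leaves (nodes with no children): A, C, E, F, G, H, K

Answer: 7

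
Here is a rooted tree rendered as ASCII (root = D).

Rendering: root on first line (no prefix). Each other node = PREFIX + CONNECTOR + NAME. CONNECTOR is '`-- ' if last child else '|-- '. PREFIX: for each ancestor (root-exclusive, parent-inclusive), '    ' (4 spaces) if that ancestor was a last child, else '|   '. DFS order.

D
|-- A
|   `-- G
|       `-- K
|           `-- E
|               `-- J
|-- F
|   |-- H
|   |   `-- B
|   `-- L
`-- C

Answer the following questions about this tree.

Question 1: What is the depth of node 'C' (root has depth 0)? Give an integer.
Path from root to C: D -> C
Depth = number of edges = 1

Answer: 1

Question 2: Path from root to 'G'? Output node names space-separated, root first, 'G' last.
Walk down from root: D -> A -> G

Answer: D A G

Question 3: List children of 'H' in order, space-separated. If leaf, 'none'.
Node H's children (from adjacency): B

Answer: B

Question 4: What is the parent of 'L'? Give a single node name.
Answer: F

Derivation:
Scan adjacency: L appears as child of F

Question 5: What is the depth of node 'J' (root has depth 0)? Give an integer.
Path from root to J: D -> A -> G -> K -> E -> J
Depth = number of edges = 5

Answer: 5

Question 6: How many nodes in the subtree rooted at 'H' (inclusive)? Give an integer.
Answer: 2

Derivation:
Subtree rooted at H contains: B, H
Count = 2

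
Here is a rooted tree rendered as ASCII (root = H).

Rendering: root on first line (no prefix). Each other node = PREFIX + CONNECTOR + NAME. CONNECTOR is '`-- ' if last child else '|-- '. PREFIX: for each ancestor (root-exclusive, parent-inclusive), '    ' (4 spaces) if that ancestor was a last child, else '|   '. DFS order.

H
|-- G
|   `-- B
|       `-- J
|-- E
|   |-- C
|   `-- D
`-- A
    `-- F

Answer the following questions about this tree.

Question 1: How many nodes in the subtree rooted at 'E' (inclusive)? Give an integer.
Subtree rooted at E contains: C, D, E
Count = 3

Answer: 3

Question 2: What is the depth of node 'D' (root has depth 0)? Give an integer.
Answer: 2

Derivation:
Path from root to D: H -> E -> D
Depth = number of edges = 2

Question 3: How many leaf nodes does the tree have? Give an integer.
Leaves (nodes with no children): C, D, F, J

Answer: 4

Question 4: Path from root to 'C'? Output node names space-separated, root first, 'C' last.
Answer: H E C

Derivation:
Walk down from root: H -> E -> C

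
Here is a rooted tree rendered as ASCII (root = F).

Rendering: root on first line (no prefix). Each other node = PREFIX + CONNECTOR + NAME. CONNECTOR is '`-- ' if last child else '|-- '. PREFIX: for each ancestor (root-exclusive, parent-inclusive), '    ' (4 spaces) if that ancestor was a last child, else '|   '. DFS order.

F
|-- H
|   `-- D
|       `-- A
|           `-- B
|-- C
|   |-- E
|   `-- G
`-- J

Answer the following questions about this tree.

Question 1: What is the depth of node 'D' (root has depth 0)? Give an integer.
Answer: 2

Derivation:
Path from root to D: F -> H -> D
Depth = number of edges = 2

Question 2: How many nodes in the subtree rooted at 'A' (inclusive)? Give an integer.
Subtree rooted at A contains: A, B
Count = 2

Answer: 2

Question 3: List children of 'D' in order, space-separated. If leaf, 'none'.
Answer: A

Derivation:
Node D's children (from adjacency): A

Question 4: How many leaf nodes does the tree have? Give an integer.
Answer: 4

Derivation:
Leaves (nodes with no children): B, E, G, J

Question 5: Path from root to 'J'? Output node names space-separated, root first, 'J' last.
Walk down from root: F -> J

Answer: F J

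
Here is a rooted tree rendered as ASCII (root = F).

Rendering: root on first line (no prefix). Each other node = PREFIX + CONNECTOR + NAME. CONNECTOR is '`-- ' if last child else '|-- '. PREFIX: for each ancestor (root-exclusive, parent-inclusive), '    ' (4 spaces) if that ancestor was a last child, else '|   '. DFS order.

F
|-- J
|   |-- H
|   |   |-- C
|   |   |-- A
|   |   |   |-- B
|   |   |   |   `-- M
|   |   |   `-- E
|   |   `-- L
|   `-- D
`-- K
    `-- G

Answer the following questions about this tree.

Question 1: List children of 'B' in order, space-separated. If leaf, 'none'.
Answer: M

Derivation:
Node B's children (from adjacency): M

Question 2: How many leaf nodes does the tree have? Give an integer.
Answer: 6

Derivation:
Leaves (nodes with no children): C, D, E, G, L, M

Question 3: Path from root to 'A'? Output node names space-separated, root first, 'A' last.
Walk down from root: F -> J -> H -> A

Answer: F J H A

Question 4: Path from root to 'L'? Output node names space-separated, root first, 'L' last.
Answer: F J H L

Derivation:
Walk down from root: F -> J -> H -> L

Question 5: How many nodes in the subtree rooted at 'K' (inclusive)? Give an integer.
Answer: 2

Derivation:
Subtree rooted at K contains: G, K
Count = 2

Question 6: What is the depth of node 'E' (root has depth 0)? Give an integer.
Path from root to E: F -> J -> H -> A -> E
Depth = number of edges = 4

Answer: 4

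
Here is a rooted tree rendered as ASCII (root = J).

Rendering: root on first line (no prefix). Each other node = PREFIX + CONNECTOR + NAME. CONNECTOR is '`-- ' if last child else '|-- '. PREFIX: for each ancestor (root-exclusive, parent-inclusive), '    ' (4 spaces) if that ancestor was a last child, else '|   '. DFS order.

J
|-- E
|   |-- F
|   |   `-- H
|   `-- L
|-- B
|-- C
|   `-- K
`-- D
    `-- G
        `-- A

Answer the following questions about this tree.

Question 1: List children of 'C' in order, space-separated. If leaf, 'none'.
Answer: K

Derivation:
Node C's children (from adjacency): K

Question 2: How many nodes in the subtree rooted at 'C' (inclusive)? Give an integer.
Answer: 2

Derivation:
Subtree rooted at C contains: C, K
Count = 2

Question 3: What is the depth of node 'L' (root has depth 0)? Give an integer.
Path from root to L: J -> E -> L
Depth = number of edges = 2

Answer: 2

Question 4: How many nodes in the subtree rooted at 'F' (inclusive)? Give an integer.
Subtree rooted at F contains: F, H
Count = 2

Answer: 2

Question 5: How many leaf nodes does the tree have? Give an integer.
Answer: 5

Derivation:
Leaves (nodes with no children): A, B, H, K, L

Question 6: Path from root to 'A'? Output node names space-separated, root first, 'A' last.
Answer: J D G A

Derivation:
Walk down from root: J -> D -> G -> A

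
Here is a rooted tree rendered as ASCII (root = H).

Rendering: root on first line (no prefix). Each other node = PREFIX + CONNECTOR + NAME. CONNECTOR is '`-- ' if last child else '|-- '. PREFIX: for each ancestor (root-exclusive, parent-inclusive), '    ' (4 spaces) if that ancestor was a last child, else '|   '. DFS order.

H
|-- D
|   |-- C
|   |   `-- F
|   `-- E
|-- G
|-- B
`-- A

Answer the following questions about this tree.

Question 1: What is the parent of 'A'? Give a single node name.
Scan adjacency: A appears as child of H

Answer: H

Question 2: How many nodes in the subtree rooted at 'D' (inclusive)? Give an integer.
Answer: 4

Derivation:
Subtree rooted at D contains: C, D, E, F
Count = 4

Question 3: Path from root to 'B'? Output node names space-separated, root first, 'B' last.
Answer: H B

Derivation:
Walk down from root: H -> B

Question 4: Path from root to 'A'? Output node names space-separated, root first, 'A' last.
Walk down from root: H -> A

Answer: H A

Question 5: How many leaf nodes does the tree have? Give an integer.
Leaves (nodes with no children): A, B, E, F, G

Answer: 5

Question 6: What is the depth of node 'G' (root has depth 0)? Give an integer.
Path from root to G: H -> G
Depth = number of edges = 1

Answer: 1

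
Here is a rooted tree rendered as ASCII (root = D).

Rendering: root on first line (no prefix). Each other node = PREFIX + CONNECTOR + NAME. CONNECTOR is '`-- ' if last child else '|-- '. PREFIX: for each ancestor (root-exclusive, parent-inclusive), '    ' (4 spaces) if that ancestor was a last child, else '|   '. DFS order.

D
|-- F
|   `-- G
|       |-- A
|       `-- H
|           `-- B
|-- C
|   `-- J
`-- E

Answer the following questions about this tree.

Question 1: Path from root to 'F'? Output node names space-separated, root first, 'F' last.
Answer: D F

Derivation:
Walk down from root: D -> F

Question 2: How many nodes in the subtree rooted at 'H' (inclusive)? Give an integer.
Answer: 2

Derivation:
Subtree rooted at H contains: B, H
Count = 2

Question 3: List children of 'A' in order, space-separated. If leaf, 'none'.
Node A's children (from adjacency): (leaf)

Answer: none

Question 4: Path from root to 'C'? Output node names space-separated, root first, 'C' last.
Answer: D C

Derivation:
Walk down from root: D -> C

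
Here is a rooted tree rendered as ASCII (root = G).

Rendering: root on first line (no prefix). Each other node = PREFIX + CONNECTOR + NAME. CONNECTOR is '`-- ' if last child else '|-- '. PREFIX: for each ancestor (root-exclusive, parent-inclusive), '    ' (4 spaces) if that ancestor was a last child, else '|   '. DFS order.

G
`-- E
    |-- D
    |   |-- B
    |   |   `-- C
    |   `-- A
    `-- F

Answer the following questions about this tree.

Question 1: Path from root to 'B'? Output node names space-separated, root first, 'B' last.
Answer: G E D B

Derivation:
Walk down from root: G -> E -> D -> B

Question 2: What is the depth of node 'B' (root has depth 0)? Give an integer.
Path from root to B: G -> E -> D -> B
Depth = number of edges = 3

Answer: 3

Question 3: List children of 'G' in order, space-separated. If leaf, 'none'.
Answer: E

Derivation:
Node G's children (from adjacency): E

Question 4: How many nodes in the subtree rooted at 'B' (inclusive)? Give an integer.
Subtree rooted at B contains: B, C
Count = 2

Answer: 2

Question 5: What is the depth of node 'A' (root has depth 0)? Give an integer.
Answer: 3

Derivation:
Path from root to A: G -> E -> D -> A
Depth = number of edges = 3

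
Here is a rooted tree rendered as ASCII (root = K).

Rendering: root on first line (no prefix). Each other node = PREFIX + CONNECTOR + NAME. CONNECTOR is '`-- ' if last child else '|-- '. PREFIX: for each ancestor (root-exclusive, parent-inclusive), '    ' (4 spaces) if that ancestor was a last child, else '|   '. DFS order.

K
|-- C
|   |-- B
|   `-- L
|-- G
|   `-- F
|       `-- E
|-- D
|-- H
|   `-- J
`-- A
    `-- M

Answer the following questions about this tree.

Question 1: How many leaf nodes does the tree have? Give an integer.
Answer: 6

Derivation:
Leaves (nodes with no children): B, D, E, J, L, M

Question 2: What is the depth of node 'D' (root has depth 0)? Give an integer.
Answer: 1

Derivation:
Path from root to D: K -> D
Depth = number of edges = 1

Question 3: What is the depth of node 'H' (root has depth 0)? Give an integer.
Answer: 1

Derivation:
Path from root to H: K -> H
Depth = number of edges = 1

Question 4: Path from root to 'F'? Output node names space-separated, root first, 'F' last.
Answer: K G F

Derivation:
Walk down from root: K -> G -> F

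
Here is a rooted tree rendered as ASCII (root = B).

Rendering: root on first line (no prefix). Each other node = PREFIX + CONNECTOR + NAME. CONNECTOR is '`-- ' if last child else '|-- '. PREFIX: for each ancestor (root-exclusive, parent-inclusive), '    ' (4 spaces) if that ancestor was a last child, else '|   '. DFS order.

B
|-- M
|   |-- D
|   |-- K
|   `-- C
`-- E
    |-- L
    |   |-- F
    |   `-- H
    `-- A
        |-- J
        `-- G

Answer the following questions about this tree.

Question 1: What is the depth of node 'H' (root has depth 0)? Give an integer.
Answer: 3

Derivation:
Path from root to H: B -> E -> L -> H
Depth = number of edges = 3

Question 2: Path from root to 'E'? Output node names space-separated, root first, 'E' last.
Walk down from root: B -> E

Answer: B E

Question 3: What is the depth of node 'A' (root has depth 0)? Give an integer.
Answer: 2

Derivation:
Path from root to A: B -> E -> A
Depth = number of edges = 2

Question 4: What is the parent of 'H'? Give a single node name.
Scan adjacency: H appears as child of L

Answer: L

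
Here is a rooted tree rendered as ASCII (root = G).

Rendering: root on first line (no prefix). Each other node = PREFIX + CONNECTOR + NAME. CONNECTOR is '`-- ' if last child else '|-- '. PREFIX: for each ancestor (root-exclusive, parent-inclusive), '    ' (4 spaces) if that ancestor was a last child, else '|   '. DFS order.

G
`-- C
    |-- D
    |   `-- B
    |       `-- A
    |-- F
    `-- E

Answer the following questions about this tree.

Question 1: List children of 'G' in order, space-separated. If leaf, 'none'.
Node G's children (from adjacency): C

Answer: C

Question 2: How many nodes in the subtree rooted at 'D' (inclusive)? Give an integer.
Subtree rooted at D contains: A, B, D
Count = 3

Answer: 3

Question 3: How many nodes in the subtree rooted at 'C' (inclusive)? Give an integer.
Subtree rooted at C contains: A, B, C, D, E, F
Count = 6

Answer: 6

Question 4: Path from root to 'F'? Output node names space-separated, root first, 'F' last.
Walk down from root: G -> C -> F

Answer: G C F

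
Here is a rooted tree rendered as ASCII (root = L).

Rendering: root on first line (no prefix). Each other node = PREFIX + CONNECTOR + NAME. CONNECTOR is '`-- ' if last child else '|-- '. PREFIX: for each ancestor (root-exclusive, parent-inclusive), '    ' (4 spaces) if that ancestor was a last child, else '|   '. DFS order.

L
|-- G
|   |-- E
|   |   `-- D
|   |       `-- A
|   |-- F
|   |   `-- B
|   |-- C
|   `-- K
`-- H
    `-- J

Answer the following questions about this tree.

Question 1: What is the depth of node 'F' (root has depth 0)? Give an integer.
Answer: 2

Derivation:
Path from root to F: L -> G -> F
Depth = number of edges = 2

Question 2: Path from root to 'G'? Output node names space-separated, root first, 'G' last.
Walk down from root: L -> G

Answer: L G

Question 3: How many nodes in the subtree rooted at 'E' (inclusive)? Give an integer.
Subtree rooted at E contains: A, D, E
Count = 3

Answer: 3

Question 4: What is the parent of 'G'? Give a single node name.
Scan adjacency: G appears as child of L

Answer: L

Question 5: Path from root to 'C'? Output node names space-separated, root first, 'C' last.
Walk down from root: L -> G -> C

Answer: L G C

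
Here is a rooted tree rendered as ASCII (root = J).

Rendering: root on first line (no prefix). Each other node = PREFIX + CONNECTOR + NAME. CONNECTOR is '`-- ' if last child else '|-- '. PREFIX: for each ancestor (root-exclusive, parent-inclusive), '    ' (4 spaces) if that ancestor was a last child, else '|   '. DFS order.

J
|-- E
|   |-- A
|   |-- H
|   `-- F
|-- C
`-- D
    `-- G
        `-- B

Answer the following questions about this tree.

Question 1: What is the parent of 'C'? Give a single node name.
Scan adjacency: C appears as child of J

Answer: J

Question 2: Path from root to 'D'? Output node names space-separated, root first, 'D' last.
Answer: J D

Derivation:
Walk down from root: J -> D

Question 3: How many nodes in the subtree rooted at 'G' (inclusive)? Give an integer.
Answer: 2

Derivation:
Subtree rooted at G contains: B, G
Count = 2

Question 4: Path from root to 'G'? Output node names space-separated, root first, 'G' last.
Answer: J D G

Derivation:
Walk down from root: J -> D -> G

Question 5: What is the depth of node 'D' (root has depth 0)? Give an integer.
Path from root to D: J -> D
Depth = number of edges = 1

Answer: 1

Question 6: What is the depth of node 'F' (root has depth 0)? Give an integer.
Path from root to F: J -> E -> F
Depth = number of edges = 2

Answer: 2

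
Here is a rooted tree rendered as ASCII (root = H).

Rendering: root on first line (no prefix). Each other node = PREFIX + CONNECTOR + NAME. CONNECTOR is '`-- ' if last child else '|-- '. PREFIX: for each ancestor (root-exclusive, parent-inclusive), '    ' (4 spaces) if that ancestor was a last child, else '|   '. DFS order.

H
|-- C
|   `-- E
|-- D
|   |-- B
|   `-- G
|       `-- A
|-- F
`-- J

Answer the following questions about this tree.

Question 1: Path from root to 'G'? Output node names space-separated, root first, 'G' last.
Walk down from root: H -> D -> G

Answer: H D G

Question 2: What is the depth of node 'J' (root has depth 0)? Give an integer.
Answer: 1

Derivation:
Path from root to J: H -> J
Depth = number of edges = 1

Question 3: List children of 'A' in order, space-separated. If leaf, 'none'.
Answer: none

Derivation:
Node A's children (from adjacency): (leaf)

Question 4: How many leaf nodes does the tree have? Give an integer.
Answer: 5

Derivation:
Leaves (nodes with no children): A, B, E, F, J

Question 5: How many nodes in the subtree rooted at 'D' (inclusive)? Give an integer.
Subtree rooted at D contains: A, B, D, G
Count = 4

Answer: 4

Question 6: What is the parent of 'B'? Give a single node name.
Answer: D

Derivation:
Scan adjacency: B appears as child of D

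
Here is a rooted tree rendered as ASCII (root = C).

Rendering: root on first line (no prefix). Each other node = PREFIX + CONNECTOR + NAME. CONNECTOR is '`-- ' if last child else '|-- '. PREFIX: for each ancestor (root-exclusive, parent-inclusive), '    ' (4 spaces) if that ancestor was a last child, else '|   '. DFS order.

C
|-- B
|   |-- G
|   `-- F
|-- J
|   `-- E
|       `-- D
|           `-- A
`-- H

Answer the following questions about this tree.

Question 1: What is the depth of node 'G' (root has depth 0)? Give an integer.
Answer: 2

Derivation:
Path from root to G: C -> B -> G
Depth = number of edges = 2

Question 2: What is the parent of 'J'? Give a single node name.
Scan adjacency: J appears as child of C

Answer: C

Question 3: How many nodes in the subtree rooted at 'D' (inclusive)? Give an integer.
Subtree rooted at D contains: A, D
Count = 2

Answer: 2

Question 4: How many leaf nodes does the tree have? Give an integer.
Answer: 4

Derivation:
Leaves (nodes with no children): A, F, G, H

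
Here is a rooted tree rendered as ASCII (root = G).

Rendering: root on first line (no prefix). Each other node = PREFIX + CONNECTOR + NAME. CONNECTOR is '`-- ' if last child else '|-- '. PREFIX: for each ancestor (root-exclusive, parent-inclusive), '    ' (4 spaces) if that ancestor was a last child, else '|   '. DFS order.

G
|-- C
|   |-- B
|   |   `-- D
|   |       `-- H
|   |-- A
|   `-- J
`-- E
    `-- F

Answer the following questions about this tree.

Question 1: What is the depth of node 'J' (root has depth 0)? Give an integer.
Path from root to J: G -> C -> J
Depth = number of edges = 2

Answer: 2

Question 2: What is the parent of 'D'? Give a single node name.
Answer: B

Derivation:
Scan adjacency: D appears as child of B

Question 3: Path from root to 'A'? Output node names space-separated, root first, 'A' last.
Walk down from root: G -> C -> A

Answer: G C A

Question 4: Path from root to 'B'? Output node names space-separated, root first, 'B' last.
Walk down from root: G -> C -> B

Answer: G C B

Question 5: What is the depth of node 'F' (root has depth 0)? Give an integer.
Path from root to F: G -> E -> F
Depth = number of edges = 2

Answer: 2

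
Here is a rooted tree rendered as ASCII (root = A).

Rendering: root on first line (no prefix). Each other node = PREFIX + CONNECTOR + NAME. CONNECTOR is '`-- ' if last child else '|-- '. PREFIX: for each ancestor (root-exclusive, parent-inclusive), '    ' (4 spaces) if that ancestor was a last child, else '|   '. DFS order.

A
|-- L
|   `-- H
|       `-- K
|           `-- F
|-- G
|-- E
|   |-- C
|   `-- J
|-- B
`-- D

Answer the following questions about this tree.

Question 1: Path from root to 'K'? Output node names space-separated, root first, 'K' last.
Walk down from root: A -> L -> H -> K

Answer: A L H K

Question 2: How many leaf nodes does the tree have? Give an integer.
Answer: 6

Derivation:
Leaves (nodes with no children): B, C, D, F, G, J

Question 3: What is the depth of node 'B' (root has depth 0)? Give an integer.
Path from root to B: A -> B
Depth = number of edges = 1

Answer: 1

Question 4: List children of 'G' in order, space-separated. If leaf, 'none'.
Node G's children (from adjacency): (leaf)

Answer: none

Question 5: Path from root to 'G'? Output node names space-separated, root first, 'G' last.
Walk down from root: A -> G

Answer: A G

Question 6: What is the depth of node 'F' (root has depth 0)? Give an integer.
Answer: 4

Derivation:
Path from root to F: A -> L -> H -> K -> F
Depth = number of edges = 4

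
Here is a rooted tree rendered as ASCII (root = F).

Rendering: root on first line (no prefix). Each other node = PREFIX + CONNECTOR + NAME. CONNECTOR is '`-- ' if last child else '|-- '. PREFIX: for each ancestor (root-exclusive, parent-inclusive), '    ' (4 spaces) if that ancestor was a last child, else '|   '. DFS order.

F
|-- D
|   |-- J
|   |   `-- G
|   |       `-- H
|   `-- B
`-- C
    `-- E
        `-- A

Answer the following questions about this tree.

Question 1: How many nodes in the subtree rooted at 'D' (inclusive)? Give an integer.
Subtree rooted at D contains: B, D, G, H, J
Count = 5

Answer: 5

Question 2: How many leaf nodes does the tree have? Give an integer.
Leaves (nodes with no children): A, B, H

Answer: 3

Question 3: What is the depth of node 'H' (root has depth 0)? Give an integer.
Path from root to H: F -> D -> J -> G -> H
Depth = number of edges = 4

Answer: 4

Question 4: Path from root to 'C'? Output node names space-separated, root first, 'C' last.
Answer: F C

Derivation:
Walk down from root: F -> C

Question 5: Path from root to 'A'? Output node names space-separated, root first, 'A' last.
Answer: F C E A

Derivation:
Walk down from root: F -> C -> E -> A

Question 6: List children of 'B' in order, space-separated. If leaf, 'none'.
Node B's children (from adjacency): (leaf)

Answer: none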